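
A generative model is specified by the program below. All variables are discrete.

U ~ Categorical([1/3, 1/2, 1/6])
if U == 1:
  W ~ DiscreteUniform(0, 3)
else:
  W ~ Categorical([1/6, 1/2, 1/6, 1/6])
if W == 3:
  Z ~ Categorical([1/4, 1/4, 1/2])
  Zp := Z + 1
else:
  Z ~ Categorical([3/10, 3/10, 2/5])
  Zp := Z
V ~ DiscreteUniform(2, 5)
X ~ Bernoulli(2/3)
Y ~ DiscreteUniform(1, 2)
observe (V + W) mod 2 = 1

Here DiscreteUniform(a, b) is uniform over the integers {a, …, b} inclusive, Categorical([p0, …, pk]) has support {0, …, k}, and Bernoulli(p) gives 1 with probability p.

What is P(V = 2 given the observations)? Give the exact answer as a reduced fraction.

P(V = 2 | obs) = 7/24

Enumerate traces; 288 have nonzero weight after conditioning:
  (U=0, W=0, Z=0, V=3, X=0, Y=1) weight 1/1440
  (U=0, W=0, Z=0, V=3, X=0, Y=2) weight 1/1440
  (U=0, W=0, Z=0, V=3, X=1, Y=1) weight 1/720
  (U=0, W=0, Z=0, V=3, X=1, Y=2) weight 1/720
  (U=0, W=0, Z=0, V=5, X=0, Y=1) weight 1/1440
  (U=0, W=0, Z=0, V=5, X=0, Y=2) weight 1/1440
  (U=0, W=0, Z=0, V=5, X=1, Y=1) weight 1/720
  (U=0, W=0, Z=0, V=5, X=1, Y=2) weight 1/720
  (U=0, W=1, Z=0, V=2, X=0, Y=1) weight 1/480
  (U=0, W=1, Z=0, V=4, X=0, Y=1) weight 1/480
  … 278 more
Group by V:
  weight(V=2) = 7/48
  weight(V=3) = 5/48
  weight(V=4) = 7/48
  weight(V=5) = 5/48
Total weight = 7/48 + 5/48 + 7/48 + 5/48 = 1/2
P(V=2 | obs) = 7/48 / 1/2 = 7/24
P(V=3 | obs) = 5/48 / 1/2 = 5/24
P(V=4 | obs) = 7/48 / 1/2 = 7/24
P(V=5 | obs) = 5/48 / 1/2 = 5/24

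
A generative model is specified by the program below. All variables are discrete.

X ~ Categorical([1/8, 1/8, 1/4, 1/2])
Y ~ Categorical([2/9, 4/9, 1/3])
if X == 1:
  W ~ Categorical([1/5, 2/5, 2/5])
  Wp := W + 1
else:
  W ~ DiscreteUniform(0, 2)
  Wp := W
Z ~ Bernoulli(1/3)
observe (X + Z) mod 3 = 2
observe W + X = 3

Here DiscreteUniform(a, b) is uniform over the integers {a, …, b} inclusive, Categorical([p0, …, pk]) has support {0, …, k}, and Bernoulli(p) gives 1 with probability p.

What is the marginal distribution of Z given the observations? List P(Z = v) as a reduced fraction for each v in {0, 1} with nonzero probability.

P(Z=0) = 10/13, P(Z=1) = 3/13

Enumerate traces; 6 have nonzero weight after conditioning:
  (X=1, Y=0, W=2, Z=1) weight 1/270
  (X=1, Y=1, W=2, Z=1) weight 1/135
  (X=1, Y=2, W=2, Z=1) weight 1/180
  (X=2, Y=0, W=1, Z=0) weight 1/81
  (X=2, Y=1, W=1, Z=0) weight 2/81
  (X=2, Y=2, W=1, Z=0) weight 1/54
Group by Z:
  weight(Z=0) = 1/18
  weight(Z=1) = 1/60
Total weight = 1/18 + 1/60 = 13/180
P(Z=0 | obs) = 1/18 / 13/180 = 10/13
P(Z=1 | obs) = 1/60 / 13/180 = 3/13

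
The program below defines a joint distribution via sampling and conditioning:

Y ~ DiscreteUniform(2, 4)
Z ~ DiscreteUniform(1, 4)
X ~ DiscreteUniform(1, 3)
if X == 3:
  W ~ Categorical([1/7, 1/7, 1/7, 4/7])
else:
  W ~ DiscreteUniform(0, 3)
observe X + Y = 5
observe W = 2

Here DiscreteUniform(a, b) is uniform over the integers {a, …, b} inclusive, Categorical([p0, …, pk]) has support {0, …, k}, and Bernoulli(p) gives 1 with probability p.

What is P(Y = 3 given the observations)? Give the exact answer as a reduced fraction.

Enumerate traces; 12 have nonzero weight after conditioning:
  (Y=2, Z=1, X=3, W=2) weight 1/252
  (Y=2, Z=2, X=3, W=2) weight 1/252
  (Y=2, Z=3, X=3, W=2) weight 1/252
  (Y=2, Z=4, X=3, W=2) weight 1/252
  (Y=3, Z=1, X=2, W=2) weight 1/144
  (Y=3, Z=2, X=2, W=2) weight 1/144
  (Y=3, Z=3, X=2, W=2) weight 1/144
  (Y=3, Z=4, X=2, W=2) weight 1/144
  (Y=4, Z=1, X=1, W=2) weight 1/144
  … 3 more
Group by Y:
  weight(Y=2) = 1/63
  weight(Y=3) = 1/36
  weight(Y=4) = 1/36
Total weight = 1/63 + 1/36 + 1/36 = 1/14
P(Y=2 | obs) = 1/63 / 1/14 = 2/9
P(Y=3 | obs) = 1/36 / 1/14 = 7/18
P(Y=4 | obs) = 1/36 / 1/14 = 7/18

P(Y = 3 | obs) = 7/18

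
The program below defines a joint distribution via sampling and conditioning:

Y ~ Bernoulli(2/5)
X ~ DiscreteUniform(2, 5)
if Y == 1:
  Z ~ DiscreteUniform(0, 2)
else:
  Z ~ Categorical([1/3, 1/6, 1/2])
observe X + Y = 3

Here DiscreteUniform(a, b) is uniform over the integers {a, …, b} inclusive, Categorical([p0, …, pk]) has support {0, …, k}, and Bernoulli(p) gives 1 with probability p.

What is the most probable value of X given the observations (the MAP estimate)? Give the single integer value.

argmax_v P(X = v | obs) = 3

Enumerate traces; 6 have nonzero weight after conditioning:
  (Y=0, X=3, Z=0) weight 1/20
  (Y=0, X=3, Z=1) weight 1/40
  (Y=0, X=3, Z=2) weight 3/40
  (Y=1, X=2, Z=0) weight 1/30
  (Y=1, X=2, Z=1) weight 1/30
  (Y=1, X=2, Z=2) weight 1/30
Group by X:
  weight(X=2) = 1/10
  weight(X=3) = 3/20
Total weight = 1/10 + 3/20 = 1/4
P(X=2 | obs) = 1/10 / 1/4 = 2/5
P(X=3 | obs) = 3/20 / 1/4 = 3/5
argmax = 3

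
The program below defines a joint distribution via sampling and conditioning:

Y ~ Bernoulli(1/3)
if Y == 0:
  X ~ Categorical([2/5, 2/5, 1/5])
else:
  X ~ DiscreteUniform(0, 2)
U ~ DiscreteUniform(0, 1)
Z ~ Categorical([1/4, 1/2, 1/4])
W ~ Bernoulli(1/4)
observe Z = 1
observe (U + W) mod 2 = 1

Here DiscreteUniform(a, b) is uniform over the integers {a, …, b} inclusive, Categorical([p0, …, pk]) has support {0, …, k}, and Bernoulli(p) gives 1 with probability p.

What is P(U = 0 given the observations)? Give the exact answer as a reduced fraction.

Enumerate traces; 12 have nonzero weight after conditioning:
  (Y=0, X=0, U=0, Z=1, W=1) weight 1/60
  (Y=0, X=0, U=1, Z=1, W=0) weight 1/20
  (Y=0, X=1, U=0, Z=1, W=1) weight 1/60
  (Y=0, X=1, U=1, Z=1, W=0) weight 1/20
  (Y=0, X=2, U=0, Z=1, W=1) weight 1/120
  (Y=0, X=2, U=1, Z=1, W=0) weight 1/40
  (Y=1, X=0, U=0, Z=1, W=1) weight 1/144
  (Y=1, X=0, U=1, Z=1, W=0) weight 1/48
  … 4 more
Group by U:
  weight(U=0) = 1/16
  weight(U=1) = 3/16
Total weight = 1/16 + 3/16 = 1/4
P(U=0 | obs) = 1/16 / 1/4 = 1/4
P(U=1 | obs) = 3/16 / 1/4 = 3/4

P(U = 0 | obs) = 1/4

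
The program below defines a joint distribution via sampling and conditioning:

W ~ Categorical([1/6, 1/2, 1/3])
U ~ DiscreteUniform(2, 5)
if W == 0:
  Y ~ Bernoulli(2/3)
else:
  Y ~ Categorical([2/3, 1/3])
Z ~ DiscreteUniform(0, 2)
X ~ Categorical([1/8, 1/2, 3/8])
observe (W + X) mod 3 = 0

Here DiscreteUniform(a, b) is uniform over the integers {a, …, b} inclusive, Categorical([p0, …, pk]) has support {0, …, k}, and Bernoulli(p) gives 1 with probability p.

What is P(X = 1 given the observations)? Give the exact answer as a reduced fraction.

Enumerate traces; 72 have nonzero weight after conditioning:
  (W=0, U=2, Y=0, Z=0, X=0) weight 1/1728
  (W=0, U=2, Y=0, Z=1, X=0) weight 1/1728
  (W=0, U=2, Y=0, Z=2, X=0) weight 1/1728
  (W=0, U=2, Y=1, Z=0, X=0) weight 1/864
  (W=0, U=2, Y=1, Z=1, X=0) weight 1/864
  (W=0, U=2, Y=1, Z=2, X=0) weight 1/864
  (W=0, U=3, Y=0, Z=0, X=0) weight 1/1728
  (W=0, U=3, Y=0, Z=1, X=0) weight 1/1728
  (W=1, U=2, Y=0, Z=0, X=2) weight 1/96
  (W=2, U=2, Y=0, Z=0, X=1) weight 1/108
  … 62 more
Group by X:
  weight(X=0) = 1/48
  weight(X=1) = 1/6
  weight(X=2) = 3/16
Total weight = 1/48 + 1/6 + 3/16 = 3/8
P(X=0 | obs) = 1/48 / 3/8 = 1/18
P(X=1 | obs) = 1/6 / 3/8 = 4/9
P(X=2 | obs) = 3/16 / 3/8 = 1/2

P(X = 1 | obs) = 4/9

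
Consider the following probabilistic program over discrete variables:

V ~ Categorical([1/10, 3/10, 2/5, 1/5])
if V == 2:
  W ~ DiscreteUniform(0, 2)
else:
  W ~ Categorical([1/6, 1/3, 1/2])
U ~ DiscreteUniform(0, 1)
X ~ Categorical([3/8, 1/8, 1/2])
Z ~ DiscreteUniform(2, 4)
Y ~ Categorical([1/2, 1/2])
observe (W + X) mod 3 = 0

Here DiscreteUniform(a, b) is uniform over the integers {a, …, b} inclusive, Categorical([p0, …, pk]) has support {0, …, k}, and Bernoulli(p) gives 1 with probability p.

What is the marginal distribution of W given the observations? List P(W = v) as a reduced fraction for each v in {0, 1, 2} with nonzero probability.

P(W=0) = 21/74, P(W=1) = 20/37, P(W=2) = 13/74

Enumerate traces; 144 have nonzero weight after conditioning:
  (V=0, W=0, U=0, X=0, Z=2, Y=0) weight 1/1920
  (V=0, W=0, U=0, X=0, Z=2, Y=1) weight 1/1920
  (V=0, W=0, U=0, X=0, Z=3, Y=0) weight 1/1920
  (V=0, W=0, U=0, X=0, Z=3, Y=1) weight 1/1920
  (V=0, W=0, U=0, X=0, Z=4, Y=0) weight 1/1920
  (V=0, W=0, U=0, X=0, Z=4, Y=1) weight 1/1920
  (V=0, W=0, U=1, X=0, Z=2, Y=0) weight 1/1920
  (V=0, W=0, U=1, X=0, Z=2, Y=1) weight 1/1920
  (V=0, W=1, U=0, X=2, Z=2, Y=0) weight 1/720
  (V=0, W=2, U=0, X=1, Z=2, Y=0) weight 1/1920
  … 134 more
Group by W:
  weight(W=0) = 7/80
  weight(W=1) = 1/6
  weight(W=2) = 13/240
Total weight = 7/80 + 1/6 + 13/240 = 37/120
P(W=0 | obs) = 7/80 / 37/120 = 21/74
P(W=1 | obs) = 1/6 / 37/120 = 20/37
P(W=2 | obs) = 13/240 / 37/120 = 13/74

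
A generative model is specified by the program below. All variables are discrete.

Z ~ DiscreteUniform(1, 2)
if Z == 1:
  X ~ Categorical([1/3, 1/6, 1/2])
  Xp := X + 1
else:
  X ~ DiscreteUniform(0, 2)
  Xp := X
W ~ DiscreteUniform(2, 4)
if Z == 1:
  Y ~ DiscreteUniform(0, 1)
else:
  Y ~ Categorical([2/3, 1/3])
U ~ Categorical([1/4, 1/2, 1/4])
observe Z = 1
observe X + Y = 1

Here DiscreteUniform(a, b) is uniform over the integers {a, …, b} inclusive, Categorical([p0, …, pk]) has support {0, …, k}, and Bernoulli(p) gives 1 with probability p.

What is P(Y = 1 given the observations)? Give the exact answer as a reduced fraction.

Enumerate traces; 18 have nonzero weight after conditioning:
  (Z=1, X=0, W=2, Y=1, U=0) weight 1/144
  (Z=1, X=0, W=2, Y=1, U=1) weight 1/72
  (Z=1, X=0, W=2, Y=1, U=2) weight 1/144
  (Z=1, X=0, W=3, Y=1, U=0) weight 1/144
  (Z=1, X=0, W=3, Y=1, U=1) weight 1/72
  (Z=1, X=0, W=3, Y=1, U=2) weight 1/144
  (Z=1, X=0, W=4, Y=1, U=0) weight 1/144
  (Z=1, X=0, W=4, Y=1, U=1) weight 1/72
  (Z=1, X=1, W=2, Y=0, U=0) weight 1/288
  … 9 more
Group by Y:
  weight(Y=0) = 1/24
  weight(Y=1) = 1/12
Total weight = 1/24 + 1/12 = 1/8
P(Y=0 | obs) = 1/24 / 1/8 = 1/3
P(Y=1 | obs) = 1/12 / 1/8 = 2/3

P(Y = 1 | obs) = 2/3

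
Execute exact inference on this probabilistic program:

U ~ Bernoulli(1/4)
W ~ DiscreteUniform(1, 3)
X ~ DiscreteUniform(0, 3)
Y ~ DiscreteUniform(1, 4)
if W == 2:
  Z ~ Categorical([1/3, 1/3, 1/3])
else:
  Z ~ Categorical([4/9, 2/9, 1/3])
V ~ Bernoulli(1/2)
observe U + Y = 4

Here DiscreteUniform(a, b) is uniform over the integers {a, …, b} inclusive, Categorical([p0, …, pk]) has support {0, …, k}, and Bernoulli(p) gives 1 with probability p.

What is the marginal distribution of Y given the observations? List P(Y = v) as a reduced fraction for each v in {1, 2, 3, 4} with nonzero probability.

P(Y=3) = 1/4, P(Y=4) = 3/4

Enumerate traces; 144 have nonzero weight after conditioning:
  (U=0, W=1, X=0, Y=4, Z=0, V=0) weight 1/288
  (U=0, W=1, X=0, Y=4, Z=0, V=1) weight 1/288
  (U=0, W=1, X=0, Y=4, Z=1, V=0) weight 1/576
  (U=0, W=1, X=0, Y=4, Z=1, V=1) weight 1/576
  (U=0, W=1, X=0, Y=4, Z=2, V=0) weight 1/384
  (U=0, W=1, X=0, Y=4, Z=2, V=1) weight 1/384
  (U=0, W=1, X=1, Y=4, Z=0, V=0) weight 1/288
  (U=0, W=1, X=1, Y=4, Z=0, V=1) weight 1/288
  (U=1, W=1, X=0, Y=3, Z=0, V=0) weight 1/864
  … 135 more
Group by Y:
  weight(Y=3) = 1/16
  weight(Y=4) = 3/16
Total weight = 1/16 + 3/16 = 1/4
P(Y=3 | obs) = 1/16 / 1/4 = 1/4
P(Y=4 | obs) = 3/16 / 1/4 = 3/4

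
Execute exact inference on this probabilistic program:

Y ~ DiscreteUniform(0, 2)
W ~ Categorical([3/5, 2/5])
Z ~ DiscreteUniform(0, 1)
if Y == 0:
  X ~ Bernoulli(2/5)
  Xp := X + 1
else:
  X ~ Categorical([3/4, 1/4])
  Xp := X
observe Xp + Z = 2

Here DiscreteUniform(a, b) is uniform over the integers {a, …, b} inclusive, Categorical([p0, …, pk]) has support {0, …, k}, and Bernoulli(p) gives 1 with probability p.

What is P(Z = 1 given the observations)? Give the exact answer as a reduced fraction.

P(Z = 1 | obs) = 11/15

Enumerate traces; 8 have nonzero weight after conditioning:
  (Y=0, W=0, Z=0, X=1) weight 1/25
  (Y=0, W=0, Z=1, X=0) weight 3/50
  (Y=0, W=1, Z=0, X=1) weight 2/75
  (Y=0, W=1, Z=1, X=0) weight 1/25
  (Y=1, W=0, Z=1, X=1) weight 1/40
  (Y=1, W=1, Z=1, X=1) weight 1/60
  (Y=2, W=0, Z=1, X=1) weight 1/40
  (Y=2, W=1, Z=1, X=1) weight 1/60
Group by Z:
  weight(Z=0) = 1/15
  weight(Z=1) = 11/60
Total weight = 1/15 + 11/60 = 1/4
P(Z=0 | obs) = 1/15 / 1/4 = 4/15
P(Z=1 | obs) = 11/60 / 1/4 = 11/15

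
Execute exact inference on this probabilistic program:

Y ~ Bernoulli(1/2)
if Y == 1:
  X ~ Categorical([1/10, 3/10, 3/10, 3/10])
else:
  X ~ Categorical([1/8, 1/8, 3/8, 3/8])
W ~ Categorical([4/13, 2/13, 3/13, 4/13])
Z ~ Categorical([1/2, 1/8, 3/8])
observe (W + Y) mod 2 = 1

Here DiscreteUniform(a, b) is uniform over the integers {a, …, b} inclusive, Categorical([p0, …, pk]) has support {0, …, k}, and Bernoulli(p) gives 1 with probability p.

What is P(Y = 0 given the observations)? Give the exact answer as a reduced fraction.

P(Y = 0 | obs) = 6/13

Enumerate traces; 48 have nonzero weight after conditioning:
  (Y=0, X=0, W=1, Z=0) weight 1/208
  (Y=0, X=0, W=1, Z=1) weight 1/832
  (Y=0, X=0, W=1, Z=2) weight 3/832
  (Y=0, X=0, W=3, Z=0) weight 1/104
  (Y=0, X=0, W=3, Z=1) weight 1/416
  (Y=0, X=0, W=3, Z=2) weight 3/416
  (Y=0, X=1, W=1, Z=0) weight 1/208
  (Y=0, X=1, W=1, Z=1) weight 1/832
  (Y=1, X=0, W=0, Z=0) weight 1/130
  … 39 more
Group by Y:
  weight(Y=0) = 3/13
  weight(Y=1) = 7/26
Total weight = 3/13 + 7/26 = 1/2
P(Y=0 | obs) = 3/13 / 1/2 = 6/13
P(Y=1 | obs) = 7/26 / 1/2 = 7/13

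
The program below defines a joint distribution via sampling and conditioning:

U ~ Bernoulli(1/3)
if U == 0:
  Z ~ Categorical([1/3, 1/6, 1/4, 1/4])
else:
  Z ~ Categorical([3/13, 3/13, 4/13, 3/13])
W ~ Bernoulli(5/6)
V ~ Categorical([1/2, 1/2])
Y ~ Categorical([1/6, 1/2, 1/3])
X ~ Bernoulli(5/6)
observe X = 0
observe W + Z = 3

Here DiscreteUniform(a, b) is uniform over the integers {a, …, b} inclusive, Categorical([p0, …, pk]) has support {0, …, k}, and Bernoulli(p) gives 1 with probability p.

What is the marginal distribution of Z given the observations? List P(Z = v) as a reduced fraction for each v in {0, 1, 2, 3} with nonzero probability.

Enumerate traces; 24 have nonzero weight after conditioning:
  (U=0, Z=2, W=1, V=0, Y=0, X=0) weight 5/2592
  (U=0, Z=2, W=1, V=0, Y=1, X=0) weight 5/864
  (U=0, Z=2, W=1, V=0, Y=2, X=0) weight 5/1296
  (U=0, Z=2, W=1, V=1, Y=0, X=0) weight 5/2592
  (U=0, Z=2, W=1, V=1, Y=1, X=0) weight 5/864
  (U=0, Z=2, W=1, V=1, Y=2, X=0) weight 5/1296
  (U=0, Z=3, W=0, V=0, Y=0, X=0) weight 1/2592
  (U=0, Z=3, W=0, V=0, Y=1, X=0) weight 1/864
  … 16 more
Group by Z:
  weight(Z=2) = 35/936
  weight(Z=3) = 19/2808
Total weight = 35/936 + 19/2808 = 31/702
P(Z=2 | obs) = 35/936 / 31/702 = 105/124
P(Z=3 | obs) = 19/2808 / 31/702 = 19/124

P(Z=2) = 105/124, P(Z=3) = 19/124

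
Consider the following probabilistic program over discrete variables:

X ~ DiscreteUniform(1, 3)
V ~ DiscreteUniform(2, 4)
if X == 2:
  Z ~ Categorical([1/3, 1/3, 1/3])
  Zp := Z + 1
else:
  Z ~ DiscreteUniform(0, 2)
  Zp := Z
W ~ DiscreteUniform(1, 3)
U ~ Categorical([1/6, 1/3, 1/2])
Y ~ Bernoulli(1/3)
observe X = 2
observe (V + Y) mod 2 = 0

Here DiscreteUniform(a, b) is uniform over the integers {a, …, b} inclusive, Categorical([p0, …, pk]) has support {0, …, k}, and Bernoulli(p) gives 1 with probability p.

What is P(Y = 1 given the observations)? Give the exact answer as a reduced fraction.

Enumerate traces; 81 have nonzero weight after conditioning:
  (X=2, V=2, Z=0, W=1, U=0, Y=0) weight 1/729
  (X=2, V=2, Z=0, W=1, U=1, Y=0) weight 2/729
  (X=2, V=2, Z=0, W=1, U=2, Y=0) weight 1/243
  (X=2, V=2, Z=0, W=2, U=0, Y=0) weight 1/729
  (X=2, V=2, Z=0, W=2, U=1, Y=0) weight 2/729
  (X=2, V=2, Z=0, W=2, U=2, Y=0) weight 1/243
  (X=2, V=2, Z=0, W=3, U=0, Y=0) weight 1/729
  (X=2, V=2, Z=0, W=3, U=1, Y=0) weight 2/729
  (X=2, V=3, Z=0, W=1, U=0, Y=1) weight 1/1458
  … 72 more
Group by Y:
  weight(Y=0) = 4/27
  weight(Y=1) = 1/27
Total weight = 4/27 + 1/27 = 5/27
P(Y=0 | obs) = 4/27 / 5/27 = 4/5
P(Y=1 | obs) = 1/27 / 5/27 = 1/5

P(Y = 1 | obs) = 1/5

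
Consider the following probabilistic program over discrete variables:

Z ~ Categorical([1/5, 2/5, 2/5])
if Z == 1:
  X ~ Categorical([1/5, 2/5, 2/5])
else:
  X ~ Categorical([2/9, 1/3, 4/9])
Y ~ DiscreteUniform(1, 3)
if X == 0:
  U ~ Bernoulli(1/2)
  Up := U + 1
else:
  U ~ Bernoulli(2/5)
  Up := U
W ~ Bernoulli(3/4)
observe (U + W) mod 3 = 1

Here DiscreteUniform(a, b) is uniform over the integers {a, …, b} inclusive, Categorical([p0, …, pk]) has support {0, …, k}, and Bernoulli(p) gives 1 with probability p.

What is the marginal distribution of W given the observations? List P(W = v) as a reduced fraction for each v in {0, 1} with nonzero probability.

Enumerate traces; 54 have nonzero weight after conditioning:
  (Z=0, X=0, Y=1, U=0, W=1) weight 1/180
  (Z=0, X=0, Y=1, U=1, W=0) weight 1/540
  (Z=0, X=0, Y=2, U=0, W=1) weight 1/180
  (Z=0, X=0, Y=2, U=1, W=0) weight 1/540
  (Z=0, X=0, Y=3, U=0, W=1) weight 1/180
  (Z=0, X=0, Y=3, U=1, W=0) weight 1/540
  (Z=0, X=1, Y=1, U=0, W=1) weight 1/100
  (Z=0, X=1, Y=1, U=1, W=0) weight 1/450
  … 46 more
Group by W:
  weight(W=0) = 79/750
  weight(W=1) = 217/500
Total weight = 79/750 + 217/500 = 809/1500
P(W=0 | obs) = 79/750 / 809/1500 = 158/809
P(W=1 | obs) = 217/500 / 809/1500 = 651/809

P(W=0) = 158/809, P(W=1) = 651/809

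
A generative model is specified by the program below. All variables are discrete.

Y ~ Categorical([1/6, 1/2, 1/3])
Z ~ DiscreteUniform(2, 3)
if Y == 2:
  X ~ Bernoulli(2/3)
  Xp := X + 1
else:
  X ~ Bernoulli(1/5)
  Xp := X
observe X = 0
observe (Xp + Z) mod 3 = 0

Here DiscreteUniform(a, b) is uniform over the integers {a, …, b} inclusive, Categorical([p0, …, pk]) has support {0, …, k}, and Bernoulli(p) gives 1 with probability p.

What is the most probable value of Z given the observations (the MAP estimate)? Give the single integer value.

Enumerate traces; 3 have nonzero weight after conditioning:
  (Y=0, Z=3, X=0) weight 1/15
  (Y=1, Z=3, X=0) weight 1/5
  (Y=2, Z=2, X=0) weight 1/18
Group by Z:
  weight(Z=2) = 1/18
  weight(Z=3) = 4/15
Total weight = 1/18 + 4/15 = 29/90
P(Z=2 | obs) = 1/18 / 29/90 = 5/29
P(Z=3 | obs) = 4/15 / 29/90 = 24/29
argmax = 3

argmax_v P(Z = v | obs) = 3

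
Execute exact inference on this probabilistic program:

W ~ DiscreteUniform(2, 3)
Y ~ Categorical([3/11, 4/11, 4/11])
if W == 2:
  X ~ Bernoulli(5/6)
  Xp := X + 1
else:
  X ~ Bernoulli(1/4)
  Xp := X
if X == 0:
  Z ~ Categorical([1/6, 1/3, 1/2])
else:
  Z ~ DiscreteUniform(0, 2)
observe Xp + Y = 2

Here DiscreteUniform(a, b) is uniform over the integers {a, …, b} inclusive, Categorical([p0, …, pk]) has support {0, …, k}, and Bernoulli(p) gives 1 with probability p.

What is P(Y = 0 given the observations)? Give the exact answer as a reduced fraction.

Enumerate traces; 12 have nonzero weight after conditioning:
  (W=2, Y=0, X=1, Z=0) weight 5/132
  (W=2, Y=0, X=1, Z=1) weight 5/132
  (W=2, Y=0, X=1, Z=2) weight 5/132
  (W=2, Y=1, X=0, Z=0) weight 1/198
  (W=2, Y=1, X=0, Z=1) weight 1/99
  (W=2, Y=1, X=0, Z=2) weight 1/66
  (W=3, Y=1, X=1, Z=0) weight 1/66
  (W=3, Y=1, X=1, Z=1) weight 1/66
  (W=3, Y=2, X=0, Z=0) weight 1/44
  … 3 more
Group by Y:
  weight(Y=0) = 5/44
  weight(Y=1) = 5/66
  weight(Y=2) = 3/22
Total weight = 5/44 + 5/66 + 3/22 = 43/132
P(Y=0 | obs) = 5/44 / 43/132 = 15/43
P(Y=1 | obs) = 5/66 / 43/132 = 10/43
P(Y=2 | obs) = 3/22 / 43/132 = 18/43

P(Y = 0 | obs) = 15/43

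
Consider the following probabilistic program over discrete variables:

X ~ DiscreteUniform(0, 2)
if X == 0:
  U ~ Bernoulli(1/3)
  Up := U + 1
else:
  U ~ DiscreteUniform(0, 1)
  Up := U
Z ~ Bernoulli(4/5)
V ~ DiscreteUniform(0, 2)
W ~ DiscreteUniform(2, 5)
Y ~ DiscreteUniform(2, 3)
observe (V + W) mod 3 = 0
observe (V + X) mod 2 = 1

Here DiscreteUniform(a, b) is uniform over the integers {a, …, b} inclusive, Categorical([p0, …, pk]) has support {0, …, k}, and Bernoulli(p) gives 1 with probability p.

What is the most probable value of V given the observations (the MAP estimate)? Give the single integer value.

argmax_v P(V = v | obs) = 1

Enumerate traces; 48 have nonzero weight after conditioning:
  (X=0, U=0, Z=0, V=1, W=2, Y=2) weight 1/540
  (X=0, U=0, Z=0, V=1, W=2, Y=3) weight 1/540
  (X=0, U=0, Z=0, V=1, W=5, Y=2) weight 1/540
  (X=0, U=0, Z=0, V=1, W=5, Y=3) weight 1/540
  (X=0, U=0, Z=1, V=1, W=2, Y=2) weight 1/135
  (X=0, U=0, Z=1, V=1, W=2, Y=3) weight 1/135
  (X=0, U=0, Z=1, V=1, W=5, Y=2) weight 1/135
  (X=0, U=0, Z=1, V=1, W=5, Y=3) weight 1/135
  (X=1, U=0, Z=0, V=0, W=3, Y=2) weight 1/720
  (X=1, U=0, Z=0, V=2, W=4, Y=2) weight 1/720
  … 38 more
Group by V:
  weight(V=0) = 1/36
  weight(V=1) = 1/9
  weight(V=2) = 1/36
Total weight = 1/36 + 1/9 + 1/36 = 1/6
P(V=0 | obs) = 1/36 / 1/6 = 1/6
P(V=1 | obs) = 1/9 / 1/6 = 2/3
P(V=2 | obs) = 1/36 / 1/6 = 1/6
argmax = 1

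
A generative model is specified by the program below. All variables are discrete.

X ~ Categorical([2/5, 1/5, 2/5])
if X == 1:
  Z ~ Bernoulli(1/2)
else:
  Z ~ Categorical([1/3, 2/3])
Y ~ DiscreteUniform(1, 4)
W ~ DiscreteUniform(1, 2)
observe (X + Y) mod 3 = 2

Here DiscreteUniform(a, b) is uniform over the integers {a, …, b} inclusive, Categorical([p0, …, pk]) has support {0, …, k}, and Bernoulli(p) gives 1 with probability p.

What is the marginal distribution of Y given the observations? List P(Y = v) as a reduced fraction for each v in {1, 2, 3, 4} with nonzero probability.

P(Y=1) = 1/6, P(Y=2) = 1/3, P(Y=3) = 1/3, P(Y=4) = 1/6

Enumerate traces; 16 have nonzero weight after conditioning:
  (X=0, Z=0, Y=2, W=1) weight 1/60
  (X=0, Z=0, Y=2, W=2) weight 1/60
  (X=0, Z=1, Y=2, W=1) weight 1/30
  (X=0, Z=1, Y=2, W=2) weight 1/30
  (X=1, Z=0, Y=1, W=1) weight 1/80
  (X=1, Z=0, Y=1, W=2) weight 1/80
  (X=1, Z=0, Y=4, W=1) weight 1/80
  (X=1, Z=0, Y=4, W=2) weight 1/80
  (X=2, Z=0, Y=3, W=1) weight 1/60
  … 7 more
Group by Y:
  weight(Y=1) = 1/20
  weight(Y=2) = 1/10
  weight(Y=3) = 1/10
  weight(Y=4) = 1/20
Total weight = 1/20 + 1/10 + 1/10 + 1/20 = 3/10
P(Y=1 | obs) = 1/20 / 3/10 = 1/6
P(Y=2 | obs) = 1/10 / 3/10 = 1/3
P(Y=3 | obs) = 1/10 / 3/10 = 1/3
P(Y=4 | obs) = 1/20 / 3/10 = 1/6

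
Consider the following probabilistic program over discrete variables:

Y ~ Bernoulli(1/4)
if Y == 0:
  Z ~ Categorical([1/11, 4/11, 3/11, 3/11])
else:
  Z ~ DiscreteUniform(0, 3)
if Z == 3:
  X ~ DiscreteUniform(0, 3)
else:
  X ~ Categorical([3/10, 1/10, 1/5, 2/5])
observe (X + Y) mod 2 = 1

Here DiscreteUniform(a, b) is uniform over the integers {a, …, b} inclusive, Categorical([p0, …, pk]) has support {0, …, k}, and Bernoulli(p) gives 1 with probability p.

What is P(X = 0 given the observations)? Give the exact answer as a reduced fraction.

P(X = 0 | obs) = 23/160

Enumerate traces; 16 have nonzero weight after conditioning:
  (Y=0, Z=0, X=1) weight 3/440
  (Y=0, Z=0, X=3) weight 3/110
  (Y=0, Z=1, X=1) weight 3/110
  (Y=0, Z=1, X=3) weight 6/55
  (Y=0, Z=2, X=1) weight 9/440
  (Y=0, Z=2, X=3) weight 9/110
  (Y=0, Z=3, X=1) weight 9/176
  (Y=0, Z=3, X=3) weight 9/176
  (Y=1, Z=0, X=0) weight 3/160
  (Y=1, Z=0, X=2) weight 1/80
  … 6 more
Group by X:
  weight(X=0) = 23/320
  weight(X=1) = 93/880
  weight(X=2) = 17/320
  weight(X=3) = 237/880
Total weight = 23/320 + 93/880 + 17/320 + 237/880 = 1/2
P(X=0 | obs) = 23/320 / 1/2 = 23/160
P(X=1 | obs) = 93/880 / 1/2 = 93/440
P(X=2 | obs) = 17/320 / 1/2 = 17/160
P(X=3 | obs) = 237/880 / 1/2 = 237/440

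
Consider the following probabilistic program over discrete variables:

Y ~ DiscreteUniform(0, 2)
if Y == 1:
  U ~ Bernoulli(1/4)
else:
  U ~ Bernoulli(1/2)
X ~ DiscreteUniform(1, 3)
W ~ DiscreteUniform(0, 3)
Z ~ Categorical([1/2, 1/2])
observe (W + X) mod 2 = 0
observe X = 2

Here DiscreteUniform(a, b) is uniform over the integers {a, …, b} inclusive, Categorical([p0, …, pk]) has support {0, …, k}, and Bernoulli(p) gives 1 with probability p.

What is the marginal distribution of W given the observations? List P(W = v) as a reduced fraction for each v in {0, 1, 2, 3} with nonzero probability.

P(W=0) = 1/2, P(W=2) = 1/2

Enumerate traces; 24 have nonzero weight after conditioning:
  (Y=0, U=0, X=2, W=0, Z=0) weight 1/144
  (Y=0, U=0, X=2, W=0, Z=1) weight 1/144
  (Y=0, U=0, X=2, W=2, Z=0) weight 1/144
  (Y=0, U=0, X=2, W=2, Z=1) weight 1/144
  (Y=0, U=1, X=2, W=0, Z=0) weight 1/144
  (Y=0, U=1, X=2, W=0, Z=1) weight 1/144
  (Y=0, U=1, X=2, W=2, Z=0) weight 1/144
  (Y=0, U=1, X=2, W=2, Z=1) weight 1/144
  … 16 more
Group by W:
  weight(W=0) = 1/12
  weight(W=2) = 1/12
Total weight = 1/12 + 1/12 = 1/6
P(W=0 | obs) = 1/12 / 1/6 = 1/2
P(W=2 | obs) = 1/12 / 1/6 = 1/2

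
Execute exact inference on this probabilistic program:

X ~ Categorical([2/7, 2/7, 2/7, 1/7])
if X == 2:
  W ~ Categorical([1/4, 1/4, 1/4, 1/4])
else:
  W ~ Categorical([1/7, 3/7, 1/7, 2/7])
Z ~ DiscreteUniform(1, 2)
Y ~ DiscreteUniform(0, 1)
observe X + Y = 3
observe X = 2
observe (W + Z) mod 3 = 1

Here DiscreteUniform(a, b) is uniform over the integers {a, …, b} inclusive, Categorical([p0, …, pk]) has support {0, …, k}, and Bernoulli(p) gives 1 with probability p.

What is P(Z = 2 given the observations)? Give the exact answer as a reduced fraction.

Enumerate traces; 3 have nonzero weight after conditioning:
  (X=2, W=0, Z=1, Y=1) weight 1/56
  (X=2, W=2, Z=2, Y=1) weight 1/56
  (X=2, W=3, Z=1, Y=1) weight 1/56
Group by Z:
  weight(Z=1) = 1/28
  weight(Z=2) = 1/56
Total weight = 1/28 + 1/56 = 3/56
P(Z=1 | obs) = 1/28 / 3/56 = 2/3
P(Z=2 | obs) = 1/56 / 3/56 = 1/3

P(Z = 2 | obs) = 1/3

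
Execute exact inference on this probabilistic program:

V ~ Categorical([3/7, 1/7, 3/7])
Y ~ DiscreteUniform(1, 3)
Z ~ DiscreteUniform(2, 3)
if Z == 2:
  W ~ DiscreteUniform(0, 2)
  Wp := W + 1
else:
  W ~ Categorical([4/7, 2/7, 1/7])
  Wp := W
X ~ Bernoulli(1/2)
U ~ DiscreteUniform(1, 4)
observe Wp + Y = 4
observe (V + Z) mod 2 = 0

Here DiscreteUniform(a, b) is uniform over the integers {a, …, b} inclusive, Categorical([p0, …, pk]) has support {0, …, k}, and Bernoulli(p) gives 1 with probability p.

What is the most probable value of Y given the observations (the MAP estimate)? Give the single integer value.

Enumerate traces; 64 have nonzero weight after conditioning:
  (V=0, Y=1, Z=2, W=2, X=0, U=1) weight 1/336
  (V=0, Y=1, Z=2, W=2, X=0, U=2) weight 1/336
  (V=0, Y=1, Z=2, W=2, X=0, U=3) weight 1/336
  (V=0, Y=1, Z=2, W=2, X=0, U=4) weight 1/336
  (V=0, Y=1, Z=2, W=2, X=1, U=1) weight 1/336
  (V=0, Y=1, Z=2, W=2, X=1, U=2) weight 1/336
  (V=0, Y=1, Z=2, W=2, X=1, U=3) weight 1/336
  (V=0, Y=1, Z=2, W=2, X=1, U=4) weight 1/336
  (V=0, Y=2, Z=2, W=1, X=0, U=1) weight 1/336
  (V=0, Y=3, Z=2, W=0, X=0, U=1) weight 1/336
  … 54 more
Group by Y:
  weight(Y=1) = 1/21
  weight(Y=2) = 5/98
  weight(Y=3) = 8/147
Total weight = 1/21 + 5/98 + 8/147 = 15/98
P(Y=1 | obs) = 1/21 / 15/98 = 14/45
P(Y=2 | obs) = 5/98 / 15/98 = 1/3
P(Y=3 | obs) = 8/147 / 15/98 = 16/45
argmax = 3

argmax_v P(Y = v | obs) = 3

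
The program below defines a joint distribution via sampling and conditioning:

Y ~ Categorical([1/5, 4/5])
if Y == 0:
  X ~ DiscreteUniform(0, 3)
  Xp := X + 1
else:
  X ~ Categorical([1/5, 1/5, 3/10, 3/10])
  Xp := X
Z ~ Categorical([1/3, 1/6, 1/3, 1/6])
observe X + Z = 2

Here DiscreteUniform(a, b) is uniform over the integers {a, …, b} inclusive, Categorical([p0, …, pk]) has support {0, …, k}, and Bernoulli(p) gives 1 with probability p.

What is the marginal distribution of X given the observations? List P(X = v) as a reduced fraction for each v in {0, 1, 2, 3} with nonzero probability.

Enumerate traces; 6 have nonzero weight after conditioning:
  (Y=0, X=0, Z=2) weight 1/60
  (Y=0, X=1, Z=1) weight 1/120
  (Y=0, X=2, Z=0) weight 1/60
  (Y=1, X=0, Z=2) weight 4/75
  (Y=1, X=1, Z=1) weight 2/75
  (Y=1, X=2, Z=0) weight 2/25
Group by X:
  weight(X=0) = 7/100
  weight(X=1) = 7/200
  weight(X=2) = 29/300
Total weight = 7/100 + 7/200 + 29/300 = 121/600
P(X=0 | obs) = 7/100 / 121/600 = 42/121
P(X=1 | obs) = 7/200 / 121/600 = 21/121
P(X=2 | obs) = 29/300 / 121/600 = 58/121

P(X=0) = 42/121, P(X=1) = 21/121, P(X=2) = 58/121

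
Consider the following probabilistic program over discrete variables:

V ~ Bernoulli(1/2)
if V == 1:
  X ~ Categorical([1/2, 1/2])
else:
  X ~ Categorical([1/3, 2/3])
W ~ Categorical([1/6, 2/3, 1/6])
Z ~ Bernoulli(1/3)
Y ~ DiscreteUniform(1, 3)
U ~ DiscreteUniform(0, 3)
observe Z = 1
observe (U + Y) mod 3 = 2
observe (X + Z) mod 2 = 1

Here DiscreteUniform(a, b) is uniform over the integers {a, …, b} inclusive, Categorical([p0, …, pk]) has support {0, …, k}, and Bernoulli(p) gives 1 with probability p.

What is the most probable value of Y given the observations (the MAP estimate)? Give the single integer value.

Enumerate traces; 24 have nonzero weight after conditioning:
  (V=0, X=0, W=0, Z=1, Y=1, U=1) weight 1/1296
  (V=0, X=0, W=0, Z=1, Y=2, U=0) weight 1/1296
  (V=0, X=0, W=0, Z=1, Y=2, U=3) weight 1/1296
  (V=0, X=0, W=0, Z=1, Y=3, U=2) weight 1/1296
  (V=0, X=0, W=1, Z=1, Y=1, U=1) weight 1/324
  (V=0, X=0, W=1, Z=1, Y=2, U=0) weight 1/324
  (V=0, X=0, W=1, Z=1, Y=2, U=3) weight 1/324
  (V=0, X=0, W=1, Z=1, Y=3, U=2) weight 1/324
  … 16 more
Group by Y:
  weight(Y=1) = 5/432
  weight(Y=2) = 5/216
  weight(Y=3) = 5/432
Total weight = 5/432 + 5/216 + 5/432 = 5/108
P(Y=1 | obs) = 5/432 / 5/108 = 1/4
P(Y=2 | obs) = 5/216 / 5/108 = 1/2
P(Y=3 | obs) = 5/432 / 5/108 = 1/4
argmax = 2

argmax_v P(Y = v | obs) = 2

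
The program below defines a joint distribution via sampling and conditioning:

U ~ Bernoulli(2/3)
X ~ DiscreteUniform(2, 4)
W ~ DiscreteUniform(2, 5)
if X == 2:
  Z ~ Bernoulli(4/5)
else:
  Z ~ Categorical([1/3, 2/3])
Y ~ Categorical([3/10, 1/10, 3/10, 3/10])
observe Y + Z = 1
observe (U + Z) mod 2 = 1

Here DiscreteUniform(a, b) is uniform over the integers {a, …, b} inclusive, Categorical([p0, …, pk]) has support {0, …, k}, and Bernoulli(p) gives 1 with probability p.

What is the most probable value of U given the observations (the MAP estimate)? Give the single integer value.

Enumerate traces; 24 have nonzero weight after conditioning:
  (U=0, X=2, W=2, Z=1, Y=0) weight 1/150
  (U=0, X=2, W=3, Z=1, Y=0) weight 1/150
  (U=0, X=2, W=4, Z=1, Y=0) weight 1/150
  (U=0, X=2, W=5, Z=1, Y=0) weight 1/150
  (U=0, X=3, W=2, Z=1, Y=0) weight 1/180
  (U=0, X=3, W=3, Z=1, Y=0) weight 1/180
  (U=0, X=3, W=4, Z=1, Y=0) weight 1/180
  (U=0, X=3, W=5, Z=1, Y=0) weight 1/180
  (U=1, X=2, W=2, Z=0, Y=1) weight 1/900
  … 15 more
Group by U:
  weight(U=0) = 16/225
  weight(U=1) = 13/675
Total weight = 16/225 + 13/675 = 61/675
P(U=0 | obs) = 16/225 / 61/675 = 48/61
P(U=1 | obs) = 13/675 / 61/675 = 13/61
argmax = 0

argmax_v P(U = v | obs) = 0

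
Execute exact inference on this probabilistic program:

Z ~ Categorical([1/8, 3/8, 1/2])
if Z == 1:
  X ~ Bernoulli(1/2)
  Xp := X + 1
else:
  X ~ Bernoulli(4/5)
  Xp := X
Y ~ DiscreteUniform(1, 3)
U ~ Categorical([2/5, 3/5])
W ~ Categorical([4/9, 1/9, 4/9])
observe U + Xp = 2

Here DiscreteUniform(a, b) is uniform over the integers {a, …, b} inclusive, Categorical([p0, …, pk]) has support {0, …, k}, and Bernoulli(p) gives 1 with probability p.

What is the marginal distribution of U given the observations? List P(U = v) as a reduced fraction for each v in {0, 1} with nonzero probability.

P(U=0) = 2/13, P(U=1) = 11/13

Enumerate traces; 36 have nonzero weight after conditioning:
  (Z=0, X=1, Y=1, U=1, W=0) weight 2/225
  (Z=0, X=1, Y=1, U=1, W=1) weight 1/450
  (Z=0, X=1, Y=1, U=1, W=2) weight 2/225
  (Z=0, X=1, Y=2, U=1, W=0) weight 2/225
  (Z=0, X=1, Y=2, U=1, W=1) weight 1/450
  (Z=0, X=1, Y=2, U=1, W=2) weight 2/225
  (Z=0, X=1, Y=3, U=1, W=0) weight 2/225
  (Z=0, X=1, Y=3, U=1, W=1) weight 1/450
  (Z=1, X=1, Y=1, U=0, W=0) weight 1/90
  … 27 more
Group by U:
  weight(U=0) = 3/40
  weight(U=1) = 33/80
Total weight = 3/40 + 33/80 = 39/80
P(U=0 | obs) = 3/40 / 39/80 = 2/13
P(U=1 | obs) = 33/80 / 39/80 = 11/13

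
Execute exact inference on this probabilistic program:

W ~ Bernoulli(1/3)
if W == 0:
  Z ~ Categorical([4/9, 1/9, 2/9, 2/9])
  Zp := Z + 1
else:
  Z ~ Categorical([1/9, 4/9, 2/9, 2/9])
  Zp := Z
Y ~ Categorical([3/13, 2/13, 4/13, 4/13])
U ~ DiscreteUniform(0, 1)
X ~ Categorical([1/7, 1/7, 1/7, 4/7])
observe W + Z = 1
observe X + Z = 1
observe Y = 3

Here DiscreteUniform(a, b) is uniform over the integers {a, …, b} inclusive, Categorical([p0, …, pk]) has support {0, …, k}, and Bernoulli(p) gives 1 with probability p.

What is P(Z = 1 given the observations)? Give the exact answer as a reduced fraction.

P(Z = 1 | obs) = 2/3

Enumerate traces; 4 have nonzero weight after conditioning:
  (W=0, Z=1, Y=3, U=0, X=0) weight 4/2457
  (W=0, Z=1, Y=3, U=1, X=0) weight 4/2457
  (W=1, Z=0, Y=3, U=0, X=1) weight 2/2457
  (W=1, Z=0, Y=3, U=1, X=1) weight 2/2457
Group by Z:
  weight(Z=0) = 4/2457
  weight(Z=1) = 8/2457
Total weight = 4/2457 + 8/2457 = 4/819
P(Z=0 | obs) = 4/2457 / 4/819 = 1/3
P(Z=1 | obs) = 8/2457 / 4/819 = 2/3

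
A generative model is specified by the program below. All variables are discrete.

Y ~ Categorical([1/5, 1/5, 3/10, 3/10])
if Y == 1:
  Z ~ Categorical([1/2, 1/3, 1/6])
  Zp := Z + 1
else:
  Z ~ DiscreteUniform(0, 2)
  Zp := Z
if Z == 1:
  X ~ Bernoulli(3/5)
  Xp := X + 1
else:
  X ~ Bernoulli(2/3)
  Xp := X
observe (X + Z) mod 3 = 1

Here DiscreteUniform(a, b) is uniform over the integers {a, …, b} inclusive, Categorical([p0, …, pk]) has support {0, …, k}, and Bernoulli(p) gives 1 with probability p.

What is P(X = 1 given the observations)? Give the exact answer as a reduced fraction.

P(X = 1 | obs) = 11/17

Enumerate traces; 8 have nonzero weight after conditioning:
  (Y=0, Z=0, X=1) weight 2/45
  (Y=0, Z=1, X=0) weight 2/75
  (Y=1, Z=0, X=1) weight 1/15
  (Y=1, Z=1, X=0) weight 2/75
  (Y=2, Z=0, X=1) weight 1/15
  (Y=2, Z=1, X=0) weight 1/25
  (Y=3, Z=0, X=1) weight 1/15
  (Y=3, Z=1, X=0) weight 1/25
Group by X:
  weight(X=0) = 2/15
  weight(X=1) = 11/45
Total weight = 2/15 + 11/45 = 17/45
P(X=0 | obs) = 2/15 / 17/45 = 6/17
P(X=1 | obs) = 11/45 / 17/45 = 11/17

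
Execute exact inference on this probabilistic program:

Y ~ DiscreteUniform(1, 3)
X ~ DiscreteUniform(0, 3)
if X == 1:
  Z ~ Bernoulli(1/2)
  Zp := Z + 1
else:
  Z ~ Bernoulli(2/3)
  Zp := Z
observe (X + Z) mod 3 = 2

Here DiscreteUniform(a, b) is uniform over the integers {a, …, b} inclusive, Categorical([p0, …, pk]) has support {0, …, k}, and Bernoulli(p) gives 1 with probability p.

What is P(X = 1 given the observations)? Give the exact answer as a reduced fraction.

P(X = 1 | obs) = 3/5

Enumerate traces; 6 have nonzero weight after conditioning:
  (Y=1, X=1, Z=1) weight 1/24
  (Y=1, X=2, Z=0) weight 1/36
  (Y=2, X=1, Z=1) weight 1/24
  (Y=2, X=2, Z=0) weight 1/36
  (Y=3, X=1, Z=1) weight 1/24
  (Y=3, X=2, Z=0) weight 1/36
Group by X:
  weight(X=1) = 1/8
  weight(X=2) = 1/12
Total weight = 1/8 + 1/12 = 5/24
P(X=1 | obs) = 1/8 / 5/24 = 3/5
P(X=2 | obs) = 1/12 / 5/24 = 2/5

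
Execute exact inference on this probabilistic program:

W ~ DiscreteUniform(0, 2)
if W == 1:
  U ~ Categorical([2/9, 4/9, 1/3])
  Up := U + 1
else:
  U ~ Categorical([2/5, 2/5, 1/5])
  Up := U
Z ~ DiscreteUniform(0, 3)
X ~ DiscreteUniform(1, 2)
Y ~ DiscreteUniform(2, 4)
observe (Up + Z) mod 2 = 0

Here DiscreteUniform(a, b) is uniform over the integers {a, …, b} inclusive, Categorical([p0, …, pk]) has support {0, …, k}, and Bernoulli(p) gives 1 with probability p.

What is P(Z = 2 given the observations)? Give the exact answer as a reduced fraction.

Enumerate traces; 108 have nonzero weight after conditioning:
  (W=0, U=0, Z=0, X=1, Y=2) weight 1/180
  (W=0, U=0, Z=0, X=1, Y=3) weight 1/180
  (W=0, U=0, Z=0, X=1, Y=4) weight 1/180
  (W=0, U=0, Z=0, X=2, Y=2) weight 1/180
  (W=0, U=0, Z=0, X=2, Y=3) weight 1/180
  (W=0, U=0, Z=0, X=2, Y=4) weight 1/180
  (W=0, U=0, Z=2, X=1, Y=2) weight 1/180
  (W=0, U=0, Z=2, X=1, Y=3) weight 1/180
  (W=0, U=1, Z=1, X=1, Y=2) weight 1/180
  (W=0, U=1, Z=3, X=1, Y=2) weight 1/180
  … 98 more
Group by Z:
  weight(Z=0) = 37/270
  weight(Z=1) = 61/540
  weight(Z=2) = 37/270
  weight(Z=3) = 61/540
Total weight = 37/270 + 61/540 + 37/270 + 61/540 = 1/2
P(Z=0 | obs) = 37/270 / 1/2 = 37/135
P(Z=1 | obs) = 61/540 / 1/2 = 61/270
P(Z=2 | obs) = 37/270 / 1/2 = 37/135
P(Z=3 | obs) = 61/540 / 1/2 = 61/270

P(Z = 2 | obs) = 37/135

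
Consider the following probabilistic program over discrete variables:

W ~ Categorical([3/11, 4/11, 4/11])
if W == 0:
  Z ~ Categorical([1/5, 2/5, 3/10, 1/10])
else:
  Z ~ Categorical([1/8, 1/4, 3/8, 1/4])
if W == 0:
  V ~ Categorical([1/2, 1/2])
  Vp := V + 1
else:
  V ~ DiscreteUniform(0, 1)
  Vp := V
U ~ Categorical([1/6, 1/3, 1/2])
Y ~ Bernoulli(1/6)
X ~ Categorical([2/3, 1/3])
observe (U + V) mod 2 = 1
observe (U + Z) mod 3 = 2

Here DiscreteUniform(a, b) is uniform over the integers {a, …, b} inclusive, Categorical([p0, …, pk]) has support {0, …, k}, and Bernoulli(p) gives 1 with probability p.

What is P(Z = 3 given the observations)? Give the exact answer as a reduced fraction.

Enumerate traces; 48 have nonzero weight after conditioning:
  (W=0, Z=0, V=1, U=2, Y=0, X=0) weight 1/132
  (W=0, Z=0, V=1, U=2, Y=0, X=1) weight 1/264
  (W=0, Z=0, V=1, U=2, Y=1, X=0) weight 1/660
  (W=0, Z=0, V=1, U=2, Y=1, X=1) weight 1/1320
  (W=0, Z=1, V=0, U=1, Y=0, X=0) weight 1/99
  (W=0, Z=1, V=0, U=1, Y=0, X=1) weight 1/198
  (W=0, Z=1, V=0, U=1, Y=1, X=0) weight 1/495
  (W=0, Z=1, V=0, U=1, Y=1, X=1) weight 1/990
  (W=0, Z=2, V=1, U=0, Y=0, X=0) weight 1/264
  (W=0, Z=3, V=1, U=2, Y=0, X=0) weight 1/264
  … 38 more
Group by Z:
  weight(Z=0) = 2/55
  weight(Z=1) = 8/165
  weight(Z=2) = 13/440
  weight(Z=3) = 23/440
Total weight = 2/55 + 8/165 + 13/440 + 23/440 = 1/6
P(Z=0 | obs) = 2/55 / 1/6 = 12/55
P(Z=1 | obs) = 8/165 / 1/6 = 16/55
P(Z=2 | obs) = 13/440 / 1/6 = 39/220
P(Z=3 | obs) = 23/440 / 1/6 = 69/220

P(Z = 3 | obs) = 69/220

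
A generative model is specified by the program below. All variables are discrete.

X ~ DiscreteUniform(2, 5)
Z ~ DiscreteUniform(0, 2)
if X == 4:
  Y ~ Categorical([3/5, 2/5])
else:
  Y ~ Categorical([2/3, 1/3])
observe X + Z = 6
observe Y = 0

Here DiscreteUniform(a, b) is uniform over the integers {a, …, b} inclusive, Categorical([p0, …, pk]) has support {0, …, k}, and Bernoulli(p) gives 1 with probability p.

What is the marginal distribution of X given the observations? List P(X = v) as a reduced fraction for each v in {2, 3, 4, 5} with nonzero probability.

Enumerate traces; 2 have nonzero weight after conditioning:
  (X=4, Z=2, Y=0) weight 1/20
  (X=5, Z=1, Y=0) weight 1/18
Group by X:
  weight(X=4) = 1/20
  weight(X=5) = 1/18
Total weight = 1/20 + 1/18 = 19/180
P(X=4 | obs) = 1/20 / 19/180 = 9/19
P(X=5 | obs) = 1/18 / 19/180 = 10/19

P(X=4) = 9/19, P(X=5) = 10/19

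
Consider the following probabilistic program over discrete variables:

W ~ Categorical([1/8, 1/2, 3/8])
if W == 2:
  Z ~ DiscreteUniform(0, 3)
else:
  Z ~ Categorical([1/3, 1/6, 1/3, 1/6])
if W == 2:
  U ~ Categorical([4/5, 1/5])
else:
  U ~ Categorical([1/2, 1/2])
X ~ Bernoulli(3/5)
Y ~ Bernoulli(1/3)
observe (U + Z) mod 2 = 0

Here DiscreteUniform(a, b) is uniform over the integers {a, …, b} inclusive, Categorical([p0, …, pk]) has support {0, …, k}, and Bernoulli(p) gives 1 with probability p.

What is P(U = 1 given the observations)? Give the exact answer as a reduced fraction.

P(U = 1 | obs) = 17/60

Enumerate traces; 48 have nonzero weight after conditioning:
  (W=0, Z=0, U=0, X=0, Y=0) weight 1/180
  (W=0, Z=0, U=0, X=0, Y=1) weight 1/360
  (W=0, Z=0, U=0, X=1, Y=0) weight 1/120
  (W=0, Z=0, U=0, X=1, Y=1) weight 1/240
  (W=0, Z=1, U=1, X=0, Y=0) weight 1/360
  (W=0, Z=1, U=1, X=0, Y=1) weight 1/720
  (W=0, Z=1, U=1, X=1, Y=0) weight 1/240
  (W=0, Z=1, U=1, X=1, Y=1) weight 1/480
  … 40 more
Group by U:
  weight(U=0) = 43/120
  weight(U=1) = 17/120
Total weight = 43/120 + 17/120 = 1/2
P(U=0 | obs) = 43/120 / 1/2 = 43/60
P(U=1 | obs) = 17/120 / 1/2 = 17/60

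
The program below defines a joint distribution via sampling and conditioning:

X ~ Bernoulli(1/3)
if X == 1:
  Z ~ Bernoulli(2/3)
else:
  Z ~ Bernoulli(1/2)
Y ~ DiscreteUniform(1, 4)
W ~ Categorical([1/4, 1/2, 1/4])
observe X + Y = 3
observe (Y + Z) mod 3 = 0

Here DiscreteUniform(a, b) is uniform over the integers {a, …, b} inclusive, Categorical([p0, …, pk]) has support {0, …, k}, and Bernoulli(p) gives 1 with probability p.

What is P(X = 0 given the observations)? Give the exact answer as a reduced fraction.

Enumerate traces; 6 have nonzero weight after conditioning:
  (X=0, Z=0, Y=3, W=0) weight 1/48
  (X=0, Z=0, Y=3, W=1) weight 1/24
  (X=0, Z=0, Y=3, W=2) weight 1/48
  (X=1, Z=1, Y=2, W=0) weight 1/72
  (X=1, Z=1, Y=2, W=1) weight 1/36
  (X=1, Z=1, Y=2, W=2) weight 1/72
Group by X:
  weight(X=0) = 1/12
  weight(X=1) = 1/18
Total weight = 1/12 + 1/18 = 5/36
P(X=0 | obs) = 1/12 / 5/36 = 3/5
P(X=1 | obs) = 1/18 / 5/36 = 2/5

P(X = 0 | obs) = 3/5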